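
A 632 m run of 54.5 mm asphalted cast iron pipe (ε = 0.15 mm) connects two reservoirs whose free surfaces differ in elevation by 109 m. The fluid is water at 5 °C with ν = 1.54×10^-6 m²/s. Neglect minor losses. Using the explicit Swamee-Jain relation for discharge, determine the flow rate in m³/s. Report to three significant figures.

Q ≈ 0.00609 m³/s

Swamee-Jain (Type II): Q = -0.965·√(gD⁵h_f/L)·ln[ε/(3.7D) + √(3.17ν²L/(gD³h_f))]
√(gD⁵h_f/L) = √(9.81·0.0545⁵·109/632) = 9.019×10^-4
ε/(3.7D) = 7.44×10^-4; √(3.17ν²L/(gD³h_f)) = 1.66×10^-4
Q = -0.965·9.019×10^-4·ln(9.095×10^-4) = 0.006095 m³/s
Check: V = 2.61 m/s, Re = 9.25×10^4, f = 0.02728, h_f = 110 m ≈ 109 m ✓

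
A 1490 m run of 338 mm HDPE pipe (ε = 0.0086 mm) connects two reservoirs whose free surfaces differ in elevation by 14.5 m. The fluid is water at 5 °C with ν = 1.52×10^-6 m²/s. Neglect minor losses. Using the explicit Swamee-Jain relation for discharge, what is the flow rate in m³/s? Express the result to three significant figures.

Swamee-Jain (Type II): Q = -0.965·√(gD⁵h_f/L)·ln[ε/(3.7D) + √(3.17ν²L/(gD³h_f))]
√(gD⁵h_f/L) = √(9.81·0.338⁵·14.5/1490) = 0.02052
ε/(3.7D) = 6.88×10^-6; √(3.17ν²L/(gD³h_f)) = 4.46×10^-5
Q = -0.965·0.02052·ln(5.145×10^-5) = 0.1956 m³/s
Check: V = 2.18 m/s, Re = 4.85×10^5, f = 0.01355, h_f = 14.5 m ≈ 14.5 m ✓

Q ≈ 0.196 m³/s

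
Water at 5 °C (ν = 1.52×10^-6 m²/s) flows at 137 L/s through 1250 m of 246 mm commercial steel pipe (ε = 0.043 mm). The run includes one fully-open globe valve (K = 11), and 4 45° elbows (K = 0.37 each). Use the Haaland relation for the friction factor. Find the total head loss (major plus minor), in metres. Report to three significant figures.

H_L ≈ 37.9 m

V = 4Q/(πD²) = 2.882 m/s; V²/2g = 0.4235 m
Re = 4.67×10^5, ε/D = 1.75×10^-4 → f = 0.01514 (Haaland)
Major: h_f = f(L/D)·V²/2g = 0.01514·5081·0.4235 = 32.59 m
Minor: ΣK = 12.5; h_m = ΣK·V²/2g = 5.285 m
Total H_L = 32.59 + 5.285 = 37.87 m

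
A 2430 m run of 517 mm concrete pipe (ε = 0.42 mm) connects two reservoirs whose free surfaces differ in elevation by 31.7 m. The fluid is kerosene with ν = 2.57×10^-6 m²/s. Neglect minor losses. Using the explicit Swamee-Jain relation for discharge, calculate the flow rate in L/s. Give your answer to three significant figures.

Q ≈ 549 L/s

Swamee-Jain (Type II): Q = -0.965·√(gD⁵h_f/L)·ln[ε/(3.7D) + √(3.17ν²L/(gD³h_f))]
√(gD⁵h_f/L) = √(9.81·0.517⁵·31.7/2430) = 0.06875
ε/(3.7D) = 2.20×10^-4; √(3.17ν²L/(gD³h_f)) = 3.44×10^-5
Q = -0.965·0.06875·ln(2.540×10^-4) = 0.5492 m³/s
Check: V = 2.62 m/s, Re = 5.26×10^5, f = 0.01946, h_f = 31.9 m ≈ 31.7 m ✓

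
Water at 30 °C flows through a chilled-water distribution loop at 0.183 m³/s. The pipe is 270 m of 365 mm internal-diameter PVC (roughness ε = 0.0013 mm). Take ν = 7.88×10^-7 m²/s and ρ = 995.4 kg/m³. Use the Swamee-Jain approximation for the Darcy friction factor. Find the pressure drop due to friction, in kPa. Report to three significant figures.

Δp ≈ 13.6 kPa

V = 4Q/(πD²) = 4·0.183/(π·0.365²) = 1.749 m/s
Re = VD/ν = 1.749·0.365/7.88×10^-7 = 8.10×10^5 → turbulent
ε/D = 0.0013/365 = 3.56×10^-6
Swamee-Jain: f = 0.01211
h_f = f(L/D)V²/(2g) = 0.01211·(270/0.365)·1.749²/(2·9.81) = 1.396 m
Δp = ρg·h_f = 995.4·9.81·1.396 = 13.64 kPa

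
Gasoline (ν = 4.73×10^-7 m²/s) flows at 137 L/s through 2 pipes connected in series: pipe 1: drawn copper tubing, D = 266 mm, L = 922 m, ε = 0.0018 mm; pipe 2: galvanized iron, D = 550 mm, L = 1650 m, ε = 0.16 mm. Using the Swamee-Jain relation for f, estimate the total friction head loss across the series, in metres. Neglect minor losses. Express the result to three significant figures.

Pipe 1: V = 2.465 m/s, Re = 1.39×10^6, ε/D = 6.77×10^-6, f = 0.01120, h_1 = f(L/D)V²/2g = 12.03 m
Pipe 2: V = 0.5766 m/s, Re = 6.71×10^5, ε/D = 2.91×10^-4, f = 0.01600, h_2 = f(L/D)V²/2g = 0.8133 m
Series → Q common, losses add: H = Σh = 12.84 m

H ≈ 12.8 m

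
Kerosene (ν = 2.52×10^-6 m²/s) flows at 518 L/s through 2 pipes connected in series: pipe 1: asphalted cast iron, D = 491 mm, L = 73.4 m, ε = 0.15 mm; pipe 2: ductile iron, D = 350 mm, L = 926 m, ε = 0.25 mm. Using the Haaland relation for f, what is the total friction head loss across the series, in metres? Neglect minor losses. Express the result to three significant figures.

Pipe 1: V = 2.736 m/s, Re = 5.33×10^5, ε/D = 3.05×10^-4, f = 0.01613, h_1 = f(L/D)V²/2g = 0.9201 m
Pipe 2: V = 5.384 m/s, Re = 7.48×10^5, ε/D = 7.14×10^-4, f = 0.01861, h_2 = f(L/D)V²/2g = 72.73 m
Series → Q common, losses add: H = Σh = 73.65 m

H ≈ 73.7 m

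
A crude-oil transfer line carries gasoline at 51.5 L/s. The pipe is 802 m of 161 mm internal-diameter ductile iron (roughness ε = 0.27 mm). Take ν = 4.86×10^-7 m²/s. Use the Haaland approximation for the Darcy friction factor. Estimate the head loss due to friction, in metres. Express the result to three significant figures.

h_f ≈ 36.8 m

V = 4Q/(πD²) = 4·0.0515/(π·0.161²) = 2.530 m/s
Re = VD/ν = 2.530·0.161/4.86×10^-7 = 8.38×10^5 → turbulent
ε/D = 0.27/161 = 0.00168
Haaland: f = 0.02263
h_f = f(L/D)V²/(2g) = 0.02263·(802/0.161)·2.530²/(2·9.81) = 36.76 m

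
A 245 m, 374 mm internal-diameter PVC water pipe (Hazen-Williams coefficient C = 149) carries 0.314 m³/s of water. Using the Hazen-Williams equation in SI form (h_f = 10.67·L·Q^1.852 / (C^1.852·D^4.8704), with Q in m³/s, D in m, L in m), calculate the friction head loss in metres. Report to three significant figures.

h_f ≈ 3.48 m

h_f = 10.67·245·0.314^1.852 / (149^1.852·0.374^4.8704) = 3.477 m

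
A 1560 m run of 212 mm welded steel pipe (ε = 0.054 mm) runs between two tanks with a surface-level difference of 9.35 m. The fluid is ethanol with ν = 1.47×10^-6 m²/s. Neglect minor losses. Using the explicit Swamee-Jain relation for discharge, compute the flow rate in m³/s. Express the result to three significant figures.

Q ≈ 0.0418 m³/s

Swamee-Jain (Type II): Q = -0.965·√(gD⁵h_f/L)·ln[ε/(3.7D) + √(3.17ν²L/(gD³h_f))]
√(gD⁵h_f/L) = √(9.81·0.212⁵·9.35/1560) = 0.005018
ε/(3.7D) = 6.88×10^-5; √(3.17ν²L/(gD³h_f)) = 1.11×10^-4
Q = -0.965·0.005018·ln(1.794×10^-4) = 0.04177 m³/s
Check: V = 1.18 m/s, Re = 1.71×10^5, f = 0.01785, h_f = 9.37 m ≈ 9.35 m ✓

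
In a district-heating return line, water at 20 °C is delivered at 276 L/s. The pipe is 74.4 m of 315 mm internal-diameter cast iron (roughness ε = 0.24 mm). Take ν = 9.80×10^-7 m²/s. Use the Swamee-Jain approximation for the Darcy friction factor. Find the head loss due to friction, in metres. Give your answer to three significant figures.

h_f ≈ 2.84 m

V = 4Q/(πD²) = 4·0.276/(π·0.315²) = 3.542 m/s
Re = VD/ν = 3.542·0.315/9.80×10^-7 = 1.14×10^6 → turbulent
ε/D = 0.24/315 = 7.62×10^-4
Swamee-Jain: f = 0.01881
h_f = f(L/D)V²/(2g) = 0.01881·(74.4/0.315)·3.542²/(2·9.81) = 2.841 m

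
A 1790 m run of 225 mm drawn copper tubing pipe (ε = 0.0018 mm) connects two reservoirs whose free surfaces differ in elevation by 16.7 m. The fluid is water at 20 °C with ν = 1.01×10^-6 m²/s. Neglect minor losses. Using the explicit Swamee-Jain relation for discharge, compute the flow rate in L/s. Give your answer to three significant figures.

Swamee-Jain (Type II): Q = -0.965·√(gD⁵h_f/L)·ln[ε/(3.7D) + √(3.17ν²L/(gD³h_f))]
√(gD⁵h_f/L) = √(9.81·0.225⁵·16.7/1790) = 0.007265
ε/(3.7D) = 2.16×10^-6; √(3.17ν²L/(gD³h_f)) = 5.57×10^-5
Q = -0.965·0.007265·ln(5.786×10^-5) = 0.06841 m³/s
Check: V = 1.72 m/s, Re = 3.83×10^5, f = 0.01385, h_f = 16.6 m ≈ 16.7 m ✓

Q ≈ 68.4 L/s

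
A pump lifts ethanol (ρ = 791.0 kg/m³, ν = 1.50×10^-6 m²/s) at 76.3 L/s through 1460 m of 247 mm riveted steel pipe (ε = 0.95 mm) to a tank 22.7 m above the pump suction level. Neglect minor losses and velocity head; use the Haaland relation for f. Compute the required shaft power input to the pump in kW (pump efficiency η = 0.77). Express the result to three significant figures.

V = 4Q/(πD²) = 1.592 m/s; Re = 2.62×10^5; ε/D = 0.00385; f = 0.02854
h_f = f(L/D)V²/2g = 21.80 m
Total head H = z + h_f = 22.7 + 21.80 = 44.50 m
P_hyd = ρgQH = 791.0·9.81·0.0763·44.50 = 26.35 kW
P_shaft = P_hyd/η = 26.35/0.77 = 34.22 kW

P_shaft ≈ 34.2 kW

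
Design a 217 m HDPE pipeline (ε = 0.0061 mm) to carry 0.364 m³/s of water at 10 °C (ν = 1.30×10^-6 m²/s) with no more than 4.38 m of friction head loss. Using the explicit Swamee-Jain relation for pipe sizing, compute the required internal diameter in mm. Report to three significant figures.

Swamee-Jain (Type III): D = 0.66·[ε^1.25·(LQ²/(gh_f))^4.75 + ν·Q^9.4·(L/(gh_f))^5.2]^0.04
LQ²/(gh_f) = 0.6691; L/(gh_f) = 5.050
Term 1 = ε^1.25·(…)^4.75 = 4.50×10^-8; Term 2 = ν·Q^9.4·(…)^5.2 = 4.42×10^-7
D = 0.66·(4.50×10^-8 + 4.42×10^-7)^0.04 = 0.3690 m = 369 mm
Check: V = 3.40 m/s, Re = 9.66×10^5, f = 0.01206, h_f = 4.19 m ≈ 4.38 m ✓

D ≈ 369 mm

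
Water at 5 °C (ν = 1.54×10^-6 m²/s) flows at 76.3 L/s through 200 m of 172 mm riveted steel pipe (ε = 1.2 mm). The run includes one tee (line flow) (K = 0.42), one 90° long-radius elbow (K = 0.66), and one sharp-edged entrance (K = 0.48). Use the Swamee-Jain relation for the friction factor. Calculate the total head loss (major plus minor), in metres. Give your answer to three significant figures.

H_L ≈ 22.6 m

V = 4Q/(πD²) = 3.284 m/s; V²/2g = 0.5496 m
Re = 3.67×10^5, ε/D = 0.00698 → f = 0.03400 (Swamee-Jain)
Major: h_f = f(L/D)·V²/2g = 0.03400·1163·0.5496 = 21.73 m
Minor: ΣK = 1.56; h_m = ΣK·V²/2g = 0.8574 m
Total H_L = 21.73 + 0.8574 = 22.58 m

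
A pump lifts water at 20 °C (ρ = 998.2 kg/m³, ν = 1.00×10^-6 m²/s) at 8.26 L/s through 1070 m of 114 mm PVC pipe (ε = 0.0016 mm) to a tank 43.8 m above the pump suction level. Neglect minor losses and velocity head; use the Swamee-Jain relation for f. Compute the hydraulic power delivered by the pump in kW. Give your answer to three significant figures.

V = 4Q/(πD²) = 0.8092 m/s; Re = 9.23×10^4; ε/D = 1.40×10^-5; f = 0.01825
h_f = f(L/D)V²/2g = 5.717 m
Total head H = z + h_f = 43.8 + 5.717 = 49.52 m
P_hyd = ρgQH = 998.2·9.81·0.00826·49.52 = 4.005 kW

P_hyd ≈ 4.01 kW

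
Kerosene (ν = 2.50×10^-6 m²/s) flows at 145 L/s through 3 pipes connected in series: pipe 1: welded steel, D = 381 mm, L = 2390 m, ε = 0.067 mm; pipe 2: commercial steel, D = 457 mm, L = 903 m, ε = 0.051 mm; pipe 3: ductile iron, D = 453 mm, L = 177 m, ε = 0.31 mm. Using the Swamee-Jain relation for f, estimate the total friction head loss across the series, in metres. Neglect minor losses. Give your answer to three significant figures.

Pipe 1: V = 1.272 m/s, Re = 1.94×10^5, ε/D = 1.76×10^-4, f = 0.01703, h_1 = f(L/D)V²/2g = 8.810 m
Pipe 2: V = 0.8840 m/s, Re = 1.62×10^5, ε/D = 1.12×10^-4, f = 0.01705, h_2 = f(L/D)V²/2g = 1.341 m
Pipe 3: V = 0.8997 m/s, Re = 1.63×10^5, ε/D = 6.84×10^-4, f = 0.02017, h_3 = f(L/D)V²/2g = 0.3252 m
Series → Q common, losses add: H = Σh = 10.48 m

H ≈ 10.5 m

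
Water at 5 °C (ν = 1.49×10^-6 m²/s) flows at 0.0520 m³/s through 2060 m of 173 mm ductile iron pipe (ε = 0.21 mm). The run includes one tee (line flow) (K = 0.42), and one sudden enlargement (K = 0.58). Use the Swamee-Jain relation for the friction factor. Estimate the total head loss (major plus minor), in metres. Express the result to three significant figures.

H_L ≈ 64.8 m

V = 4Q/(πD²) = 2.212 m/s; V²/2g = 0.2494 m
Re = 2.57×10^5, ε/D = 0.00121 → f = 0.02173 (Swamee-Jain)
Major: h_f = f(L/D)·V²/2g = 0.02173·11908·0.2494 = 64.54 m
Minor: ΣK = 1.00; h_m = ΣK·V²/2g = 0.2494 m
Total H_L = 64.54 + 0.2494 = 64.79 m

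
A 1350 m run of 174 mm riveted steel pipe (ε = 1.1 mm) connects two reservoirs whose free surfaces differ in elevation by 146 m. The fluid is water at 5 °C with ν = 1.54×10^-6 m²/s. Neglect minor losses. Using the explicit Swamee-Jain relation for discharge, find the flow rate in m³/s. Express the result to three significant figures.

Q ≈ 0.0797 m³/s

Swamee-Jain (Type II): Q = -0.965·√(gD⁵h_f/L)·ln[ε/(3.7D) + √(3.17ν²L/(gD³h_f))]
√(gD⁵h_f/L) = √(9.81·0.174⁵·146/1350) = 0.01301
ε/(3.7D) = 0.00171; √(3.17ν²L/(gD³h_f)) = 3.67×10^-5
Q = -0.965·0.01301·ln(0.001745) = 0.07972 m³/s
Check: V = 3.35 m/s, Re = 3.79×10^5, f = 0.03297, h_f = 147 m ≈ 146 m ✓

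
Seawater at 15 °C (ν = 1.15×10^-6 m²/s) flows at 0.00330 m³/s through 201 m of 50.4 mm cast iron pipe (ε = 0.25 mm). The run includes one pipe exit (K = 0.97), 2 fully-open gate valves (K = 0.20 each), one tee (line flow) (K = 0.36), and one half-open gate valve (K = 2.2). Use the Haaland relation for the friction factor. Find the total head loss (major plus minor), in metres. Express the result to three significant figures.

H_L ≈ 18.1 m

V = 4Q/(πD²) = 1.654 m/s; V²/2g = 0.1395 m
Re = 7.25×10^4, ε/D = 0.00496 → f = 0.03152 (Haaland)
Major: h_f = f(L/D)·V²/2g = 0.03152·3988·0.1395 = 17.53 m
Minor: ΣK = 3.93; h_m = ΣK·V²/2g = 0.5480 m
Total H_L = 17.53 + 0.5480 = 18.08 m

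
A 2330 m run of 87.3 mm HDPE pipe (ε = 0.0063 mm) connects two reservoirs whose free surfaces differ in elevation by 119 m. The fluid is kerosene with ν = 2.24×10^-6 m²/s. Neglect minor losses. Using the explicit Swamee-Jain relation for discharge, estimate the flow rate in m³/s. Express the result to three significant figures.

Swamee-Jain (Type II): Q = -0.965·√(gD⁵h_f/L)·ln[ε/(3.7D) + √(3.17ν²L/(gD³h_f))]
√(gD⁵h_f/L) = √(9.81·0.0873⁵·119/2330) = 0.001594
ε/(3.7D) = 1.95×10^-5; √(3.17ν²L/(gD³h_f)) = 2.18×10^-4
Q = -0.965·0.001594·ln(2.379×10^-4) = 0.01283 m³/s
Check: V = 2.14 m/s, Re = 8.36×10^4, f = 0.01894, h_f = 118 m ≈ 119 m ✓

Q ≈ 0.0128 m³/s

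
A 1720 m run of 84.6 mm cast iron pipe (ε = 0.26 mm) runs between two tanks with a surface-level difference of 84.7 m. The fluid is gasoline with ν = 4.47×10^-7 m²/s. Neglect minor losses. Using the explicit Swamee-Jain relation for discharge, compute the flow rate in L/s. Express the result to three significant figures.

Q ≈ 9.83 L/s

Swamee-Jain (Type II): Q = -0.965·√(gD⁵h_f/L)·ln[ε/(3.7D) + √(3.17ν²L/(gD³h_f))]
√(gD⁵h_f/L) = √(9.81·0.0846⁵·84.7/1720) = 0.001447
ε/(3.7D) = 8.31×10^-4; √(3.17ν²L/(gD³h_f)) = 4.65×10^-5
Q = -0.965·0.001447·ln(8.772×10^-4) = 0.009828 m³/s
Check: V = 1.75 m/s, Re = 3.31×10^5, f = 0.02688, h_f = 85.2 m ≈ 84.7 m ✓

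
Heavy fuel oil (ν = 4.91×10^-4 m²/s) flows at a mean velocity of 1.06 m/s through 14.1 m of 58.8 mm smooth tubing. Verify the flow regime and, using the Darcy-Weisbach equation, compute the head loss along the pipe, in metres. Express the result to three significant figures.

h_f ≈ 6.92 m

Re = VD/ν = 1.06·0.05880/4.91×10^-4 = 127 → laminar (Re < 2300)
f = 64/Re = 0.5042
h_f = f(L/D)V²/(2g) = 0.5042·(14.1/0.05880)·1.06²/(2·9.81) = 6.924 m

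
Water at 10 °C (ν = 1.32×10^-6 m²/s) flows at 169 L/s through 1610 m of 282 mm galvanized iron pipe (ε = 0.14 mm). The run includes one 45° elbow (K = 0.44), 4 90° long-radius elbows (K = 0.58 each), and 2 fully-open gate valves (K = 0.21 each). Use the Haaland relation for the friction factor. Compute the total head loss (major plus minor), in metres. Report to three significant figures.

H_L ≈ 38.4 m

V = 4Q/(πD²) = 2.706 m/s; V²/2g = 0.3732 m
Re = 5.78×10^5, ε/D = 4.96×10^-4 → f = 0.01745 (Haaland)
Major: h_f = f(L/D)·V²/2g = 0.01745·5709·0.3732 = 37.17 m
Minor: ΣK = 3.18; h_m = ΣK·V²/2g = 1.187 m
Total H_L = 37.17 + 1.187 = 38.36 m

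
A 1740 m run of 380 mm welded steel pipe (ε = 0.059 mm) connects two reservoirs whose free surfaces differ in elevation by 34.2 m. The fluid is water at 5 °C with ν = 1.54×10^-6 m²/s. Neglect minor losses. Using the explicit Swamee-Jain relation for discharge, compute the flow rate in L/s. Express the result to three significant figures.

Swamee-Jain (Type II): Q = -0.965·√(gD⁵h_f/L)·ln[ε/(3.7D) + √(3.17ν²L/(gD³h_f))]
√(gD⁵h_f/L) = √(9.81·0.380⁵·34.2/1740) = 0.03909
ε/(3.7D) = 4.20×10^-5; √(3.17ν²L/(gD³h_f)) = 2.67×10^-5
Q = -0.965·0.03909·ln(6.862×10^-5) = 0.3616 m³/s
Check: V = 3.19 m/s, Re = 7.87×10^5, f = 0.01450, h_f = 34.4 m ≈ 34.2 m ✓

Q ≈ 362 L/s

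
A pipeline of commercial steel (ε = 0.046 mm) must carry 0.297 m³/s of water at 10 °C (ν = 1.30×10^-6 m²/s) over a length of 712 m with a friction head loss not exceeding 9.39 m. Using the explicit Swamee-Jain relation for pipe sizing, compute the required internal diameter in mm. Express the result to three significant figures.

D ≈ 383 mm

Swamee-Jain (Type III): D = 0.66·[ε^1.25·(LQ²/(gh_f))^4.75 + ν·Q^9.4·(L/(gh_f))^5.2]^0.04
LQ²/(gh_f) = 0.6818; L/(gh_f) = 7.729
Term 1 = ε^1.25·(…)^4.75 = 6.14×10^-7; Term 2 = ν·Q^9.4·(…)^5.2 = 5.97×10^-7
D = 0.66·(6.14×10^-7 + 5.97×10^-7)^0.04 = 0.3827 m = 383 mm
Check: V = 2.58 m/s, Re = 7.60×10^5, f = 0.01411, h_f = 8.92 m ≈ 9.39 m ✓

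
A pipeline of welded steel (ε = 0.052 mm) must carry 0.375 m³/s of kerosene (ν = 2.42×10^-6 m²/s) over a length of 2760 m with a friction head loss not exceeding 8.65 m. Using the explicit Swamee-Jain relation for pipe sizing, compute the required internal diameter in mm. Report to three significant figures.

D ≈ 568 mm

Swamee-Jain (Type III): D = 0.66·[ε^1.25·(LQ²/(gh_f))^4.75 + ν·Q^9.4·(L/(gh_f))^5.2]^0.04
LQ²/(gh_f) = 4.574; L/(gh_f) = 32.53
Term 1 = ε^1.25·(…)^4.75 = 0.00604; Term 2 = ν·Q^9.4·(…)^5.2 = 0.0175
D = 0.66·(0.00604 + 0.0175)^0.04 = 0.5681 m = 568 mm
Check: V = 1.48 m/s, Re = 3.47×10^5, f = 0.01505, h_f = 8.15 m ≈ 8.65 m ✓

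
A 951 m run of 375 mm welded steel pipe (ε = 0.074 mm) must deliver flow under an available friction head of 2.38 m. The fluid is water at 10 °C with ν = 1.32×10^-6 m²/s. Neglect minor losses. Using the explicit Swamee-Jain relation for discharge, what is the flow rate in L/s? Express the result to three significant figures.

Swamee-Jain (Type II): Q = -0.965·√(gD⁵h_f/L)·ln[ε/(3.7D) + √(3.17ν²L/(gD³h_f))]
√(gD⁵h_f/L) = √(9.81·0.375⁵·2.38/951) = 0.01349
ε/(3.7D) = 5.33×10^-5; √(3.17ν²L/(gD³h_f)) = 6.53×10^-5
Q = -0.965·0.01349·ln(1.186×10^-4) = 0.1177 m³/s
Check: V = 1.07 m/s, Re = 3.03×10^5, f = 0.01627, h_f = 2.39 m ≈ 2.38 m ✓

Q ≈ 118 L/s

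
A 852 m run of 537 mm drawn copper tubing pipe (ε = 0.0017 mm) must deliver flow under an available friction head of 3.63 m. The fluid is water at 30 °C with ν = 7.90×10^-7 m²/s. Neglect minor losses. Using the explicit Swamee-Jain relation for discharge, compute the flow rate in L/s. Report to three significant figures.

Q ≈ 455 L/s

Swamee-Jain (Type II): Q = -0.965·√(gD⁵h_f/L)·ln[ε/(3.7D) + √(3.17ν²L/(gD³h_f))]
√(gD⁵h_f/L) = √(9.81·0.537⁵·3.63/852) = 0.04320
ε/(3.7D) = 8.56×10^-7; √(3.17ν²L/(gD³h_f)) = 1.75×10^-5
Q = -0.965·0.04320·ln(1.834×10^-5) = 0.4547 m³/s
Check: V = 2.01 m/s, Re = 1.36×10^6, f = 0.01112, h_f = 3.62 m ≈ 3.63 m ✓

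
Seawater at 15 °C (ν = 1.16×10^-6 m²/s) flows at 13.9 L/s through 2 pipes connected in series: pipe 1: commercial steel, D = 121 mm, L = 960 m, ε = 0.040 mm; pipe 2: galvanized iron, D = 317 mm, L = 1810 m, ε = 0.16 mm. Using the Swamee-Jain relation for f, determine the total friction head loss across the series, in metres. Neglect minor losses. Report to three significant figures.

Pipe 1: V = 1.209 m/s, Re = 1.26×10^5, ε/D = 3.31×10^-4, f = 0.01902, h_1 = f(L/D)V²/2g = 11.24 m
Pipe 2: V = 0.1761 m/s, Re = 4.81×10^4, ε/D = 5.05×10^-4, f = 0.02278, h_2 = f(L/D)V²/2g = 0.2057 m
Series → Q common, losses add: H = Σh = 11.44 m

H ≈ 11.4 m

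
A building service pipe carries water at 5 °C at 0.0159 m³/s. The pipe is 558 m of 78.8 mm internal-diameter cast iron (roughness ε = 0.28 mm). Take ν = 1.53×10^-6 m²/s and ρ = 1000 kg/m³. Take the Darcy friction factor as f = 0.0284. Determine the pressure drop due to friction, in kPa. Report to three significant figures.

V = 4Q/(πD²) = 4·0.0159/(π·0.0788²) = 3.260 m/s
h_f = f(L/D)V²/(2g) = 0.02840·(558/0.0788)·3.260²/(2·9.81) = 109.0 m
Δp = ρg·h_f = 1000·9.81·109.0 = 1069 kPa

Δp ≈ 1070 kPa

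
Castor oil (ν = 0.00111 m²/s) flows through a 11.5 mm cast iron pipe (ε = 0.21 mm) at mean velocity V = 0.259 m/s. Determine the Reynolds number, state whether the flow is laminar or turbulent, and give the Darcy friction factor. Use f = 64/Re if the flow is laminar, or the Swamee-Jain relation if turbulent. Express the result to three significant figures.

Re ≈ 2.68; laminar; f = 64/Re ≈ 23.9

Re = VD/ν = 0.2590·0.0115/0.00111 = 2.68
Re < 2300 → laminar → f = 64/Re = 23.85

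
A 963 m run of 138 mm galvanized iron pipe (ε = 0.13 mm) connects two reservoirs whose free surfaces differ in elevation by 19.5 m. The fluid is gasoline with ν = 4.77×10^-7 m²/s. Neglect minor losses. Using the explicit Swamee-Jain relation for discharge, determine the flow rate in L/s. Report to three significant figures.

Q ≈ 24.8 L/s

Swamee-Jain (Type II): Q = -0.965·√(gD⁵h_f/L)·ln[ε/(3.7D) + √(3.17ν²L/(gD³h_f))]
√(gD⁵h_f/L) = √(9.81·0.138⁵·19.5/963) = 0.003153
ε/(3.7D) = 2.55×10^-4; √(3.17ν²L/(gD³h_f)) = 3.72×10^-5
Q = -0.965·0.003153·ln(2.918×10^-4) = 0.02477 m³/s
Check: V = 1.66 m/s, Re = 4.79×10^5, f = 0.02013, h_f = 19.6 m ≈ 19.5 m ✓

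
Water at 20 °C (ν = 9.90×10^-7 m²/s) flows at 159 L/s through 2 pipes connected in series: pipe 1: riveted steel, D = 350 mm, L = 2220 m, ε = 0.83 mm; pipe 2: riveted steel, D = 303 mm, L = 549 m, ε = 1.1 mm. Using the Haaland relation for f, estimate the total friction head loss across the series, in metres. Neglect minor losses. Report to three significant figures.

H ≈ 34.4 m

Pipe 1: V = 1.653 m/s, Re = 5.84×10^5, ε/D = 0.00237, f = 0.02481, h_1 = f(L/D)V²/2g = 21.91 m
Pipe 2: V = 2.205 m/s, Re = 6.75×10^5, ε/D = 0.00363, f = 0.02784, h_2 = f(L/D)V²/2g = 12.50 m
Series → Q common, losses add: H = Σh = 34.41 m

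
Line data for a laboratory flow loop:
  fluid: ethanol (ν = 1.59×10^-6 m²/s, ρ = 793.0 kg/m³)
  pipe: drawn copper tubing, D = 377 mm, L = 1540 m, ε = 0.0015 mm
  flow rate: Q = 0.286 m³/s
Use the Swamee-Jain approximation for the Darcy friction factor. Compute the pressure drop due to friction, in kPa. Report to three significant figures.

Δp ≈ 135 kPa

V = 4Q/(πD²) = 4·0.286/(π·0.377²) = 2.562 m/s
Re = VD/ν = 2.562·0.377/1.59×10^-6 = 6.07×10^5 → turbulent
ε/D = 0.0015/377 = 3.98×10^-6
Swamee-Jain: f = 0.01272
h_f = f(L/D)V²/(2g) = 0.01272·(1540/0.377)·2.562²/(2·9.81) = 17.38 m
Δp = ρg·h_f = 793.0·9.81·17.38 = 135.2 kPa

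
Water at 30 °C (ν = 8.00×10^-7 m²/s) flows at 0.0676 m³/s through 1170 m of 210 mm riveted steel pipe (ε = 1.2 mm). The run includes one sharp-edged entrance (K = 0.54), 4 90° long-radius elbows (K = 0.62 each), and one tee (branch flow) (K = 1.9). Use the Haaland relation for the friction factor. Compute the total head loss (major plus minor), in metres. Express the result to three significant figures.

V = 4Q/(πD²) = 1.952 m/s; V²/2g = 0.1942 m
Re = 5.12×10^5, ε/D = 0.00571 → f = 0.03185 (Haaland)
Major: h_f = f(L/D)·V²/2g = 0.03185·5571·0.1942 = 34.45 m
Minor: ΣK = 4.92; h_m = ΣK·V²/2g = 0.9552 m
Total H_L = 34.45 + 0.9552 = 35.41 m

H_L ≈ 35.4 m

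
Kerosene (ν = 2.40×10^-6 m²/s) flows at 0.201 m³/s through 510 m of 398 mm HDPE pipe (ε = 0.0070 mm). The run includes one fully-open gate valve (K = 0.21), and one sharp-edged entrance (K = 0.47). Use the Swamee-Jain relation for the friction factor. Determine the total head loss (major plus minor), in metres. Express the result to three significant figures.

H_L ≈ 2.63 m

V = 4Q/(πD²) = 1.616 m/s; V²/2g = 0.1330 m
Re = 2.68×10^5, ε/D = 1.76×10^-5 → f = 0.01488 (Swamee-Jain)
Major: h_f = f(L/D)·V²/2g = 0.01488·1281·0.1330 = 2.536 m
Minor: ΣK = 0.680; h_m = ΣK·V²/2g = 0.09047 m
Total H_L = 2.536 + 0.09047 = 2.626 m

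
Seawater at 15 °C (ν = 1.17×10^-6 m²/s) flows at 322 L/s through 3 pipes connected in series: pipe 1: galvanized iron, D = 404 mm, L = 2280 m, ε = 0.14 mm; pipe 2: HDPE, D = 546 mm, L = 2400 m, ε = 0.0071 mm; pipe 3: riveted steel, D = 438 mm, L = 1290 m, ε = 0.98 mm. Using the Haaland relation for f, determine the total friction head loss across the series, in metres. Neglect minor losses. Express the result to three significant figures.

Pipe 1: V = 2.512 m/s, Re = 8.67×10^5, ε/D = 3.47×10^-4, f = 0.01609, h_1 = f(L/D)V²/2g = 29.20 m
Pipe 2: V = 1.375 m/s, Re = 6.42×10^5, ε/D = 1.30×10^-5, f = 0.01268, h_2 = f(L/D)V²/2g = 5.371 m
Pipe 3: V = 2.137 m/s, Re = 8.00×10^5, ε/D = 0.00224, f = 0.02437, h_3 = f(L/D)V²/2g = 16.71 m
Series → Q common, losses add: H = Σh = 51.28 m

H ≈ 51.3 m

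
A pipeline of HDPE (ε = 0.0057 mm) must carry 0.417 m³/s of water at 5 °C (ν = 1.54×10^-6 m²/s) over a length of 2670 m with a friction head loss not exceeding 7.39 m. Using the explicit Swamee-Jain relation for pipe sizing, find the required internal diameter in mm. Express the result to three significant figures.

D ≈ 590 mm

Swamee-Jain (Type III): D = 0.66·[ε^1.25·(LQ²/(gh_f))^4.75 + ν·Q^9.4·(L/(gh_f))^5.2]^0.04
LQ²/(gh_f) = 6.404; L/(gh_f) = 36.83
Term 1 = ε^1.25·(…)^4.75 = 0.00189; Term 2 = ν·Q^9.4·(…)^5.2 = 0.0577
D = 0.66·(0.00189 + 0.0577)^0.04 = 0.5896 m = 590 mm
Check: V = 1.53 m/s, Re = 5.85×10^5, f = 0.01290, h_f = 6.95 m ≈ 7.39 m ✓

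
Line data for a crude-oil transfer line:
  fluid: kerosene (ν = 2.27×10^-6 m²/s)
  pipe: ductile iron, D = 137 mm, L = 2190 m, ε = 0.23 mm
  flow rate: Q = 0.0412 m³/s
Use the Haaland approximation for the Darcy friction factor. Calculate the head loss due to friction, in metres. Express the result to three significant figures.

h_f ≈ 149 m

V = 4Q/(πD²) = 4·0.0412/(π·0.137²) = 2.795 m/s
Re = VD/ν = 2.795·0.137/2.27×10^-6 = 1.69×10^5 → turbulent
ε/D = 0.23/137 = 0.00168
Haaland: f = 0.02345
h_f = f(L/D)V²/(2g) = 0.02345·(2190/0.137)·2.795²/(2·9.81) = 149.2 m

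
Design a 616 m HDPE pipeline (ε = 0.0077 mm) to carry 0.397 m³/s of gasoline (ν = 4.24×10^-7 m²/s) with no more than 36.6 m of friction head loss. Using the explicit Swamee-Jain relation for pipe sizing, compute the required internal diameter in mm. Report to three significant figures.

Swamee-Jain (Type III): D = 0.66·[ε^1.25·(LQ²/(gh_f))^4.75 + ν·Q^9.4·(L/(gh_f))^5.2]^0.04
LQ²/(gh_f) = 0.2704; L/(gh_f) = 1.716
Term 1 = ε^1.25·(…)^4.75 = 8.13×10^-10; Term 2 = ν·Q^9.4·(…)^5.2 = 1.19×10^-9
D = 0.66·(8.13×10^-10 + 1.19×10^-9)^0.04 = 0.2962 m = 296 mm
Check: V = 5.76 m/s, Re = 4.02×10^6, f = 0.01055, h_f = 37.1 m ≈ 36.6 m ✓

D ≈ 296 mm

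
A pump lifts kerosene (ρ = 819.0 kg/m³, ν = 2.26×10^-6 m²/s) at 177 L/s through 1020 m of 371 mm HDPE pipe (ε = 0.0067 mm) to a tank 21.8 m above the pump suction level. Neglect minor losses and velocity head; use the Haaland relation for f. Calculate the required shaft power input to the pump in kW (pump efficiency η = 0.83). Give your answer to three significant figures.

P_shaft ≈ 46.9 kW

V = 4Q/(πD²) = 1.637 m/s; Re = 2.69×10^5; ε/D = 1.81×10^-5; f = 0.01478
h_f = f(L/D)V²/2g = 5.553 m
Total head H = z + h_f = 21.8 + 5.553 = 27.35 m
P_hyd = ρgQH = 819.0·9.81·0.177·27.35 = 38.90 kW
P_shaft = P_hyd/η = 38.90/0.83 = 46.86 kW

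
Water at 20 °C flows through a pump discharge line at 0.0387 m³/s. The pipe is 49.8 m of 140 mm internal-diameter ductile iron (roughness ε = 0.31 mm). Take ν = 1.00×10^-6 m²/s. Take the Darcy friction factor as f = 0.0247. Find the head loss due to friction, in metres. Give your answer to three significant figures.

h_f ≈ 2.83 m

V = 4Q/(πD²) = 4·0.0387/(π·0.140²) = 2.514 m/s
h_f = f(L/D)V²/(2g) = 0.02470·(49.8/0.140)·2.514²/(2·9.81) = 2.830 m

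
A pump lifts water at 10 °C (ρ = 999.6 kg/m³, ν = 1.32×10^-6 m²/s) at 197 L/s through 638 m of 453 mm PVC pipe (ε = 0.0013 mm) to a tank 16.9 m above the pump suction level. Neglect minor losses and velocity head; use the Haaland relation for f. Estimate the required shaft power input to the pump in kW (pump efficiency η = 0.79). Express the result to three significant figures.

V = 4Q/(πD²) = 1.222 m/s; Re = 4.19×10^5; ε/D = 2.87×10^-6; f = 0.01351
h_f = f(L/D)V²/2g = 1.449 m
Total head H = z + h_f = 16.9 + 1.449 = 18.35 m
P_hyd = ρgQH = 999.6·9.81·0.197·18.35 = 35.45 kW
P_shaft = P_hyd/η = 35.45/0.79 = 44.87 kW

P_shaft ≈ 44.9 kW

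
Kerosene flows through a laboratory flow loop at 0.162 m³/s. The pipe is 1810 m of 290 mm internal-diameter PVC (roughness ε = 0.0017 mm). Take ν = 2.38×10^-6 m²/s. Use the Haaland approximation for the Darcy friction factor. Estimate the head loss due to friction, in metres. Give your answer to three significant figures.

V = 4Q/(πD²) = 4·0.162/(π·0.290²) = 2.453 m/s
Re = VD/ν = 2.453·0.290/2.38×10^-6 = 2.99×10^5 → turbulent
ε/D = 0.0017/290 = 5.86×10^-6
Haaland: f = 0.01440
h_f = f(L/D)V²/(2g) = 0.01440·(1810/0.290)·2.453²/(2·9.81) = 27.55 m

h_f ≈ 27.6 m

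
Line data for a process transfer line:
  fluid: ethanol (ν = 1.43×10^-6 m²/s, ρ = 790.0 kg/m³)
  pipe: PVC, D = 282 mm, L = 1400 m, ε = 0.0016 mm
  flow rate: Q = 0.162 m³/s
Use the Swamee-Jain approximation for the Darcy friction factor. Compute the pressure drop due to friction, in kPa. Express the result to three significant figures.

Δp ≈ 173 kPa

V = 4Q/(πD²) = 4·0.162/(π·0.282²) = 2.594 m/s
Re = VD/ν = 2.594·0.282/1.43×10^-6 = 5.11×10^5 → turbulent
ε/D = 0.0016/282 = 5.67×10^-6
Swamee-Jain: f = 0.01313
h_f = f(L/D)V²/(2g) = 0.01313·(1400/0.282)·2.594²/(2·9.81) = 22.35 m
Δp = ρg·h_f = 790.0·9.81·22.35 = 173.2 kPa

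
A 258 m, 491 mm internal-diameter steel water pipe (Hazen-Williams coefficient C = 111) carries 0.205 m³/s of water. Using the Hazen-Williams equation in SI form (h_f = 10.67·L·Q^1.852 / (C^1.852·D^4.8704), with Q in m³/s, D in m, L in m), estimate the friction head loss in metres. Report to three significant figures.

h_f ≈ 0.762 m

h_f = 10.67·258·0.205^1.852 / (111^1.852·0.491^4.8704) = 0.7617 m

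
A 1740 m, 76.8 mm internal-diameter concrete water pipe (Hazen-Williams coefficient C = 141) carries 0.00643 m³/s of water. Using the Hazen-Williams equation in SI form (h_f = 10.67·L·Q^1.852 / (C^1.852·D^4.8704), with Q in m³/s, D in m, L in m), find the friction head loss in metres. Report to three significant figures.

h_f = 10.67·1740·0.00643^1.852 / (141^1.852·0.0768^4.8704) = 45.49 m

h_f ≈ 45.5 m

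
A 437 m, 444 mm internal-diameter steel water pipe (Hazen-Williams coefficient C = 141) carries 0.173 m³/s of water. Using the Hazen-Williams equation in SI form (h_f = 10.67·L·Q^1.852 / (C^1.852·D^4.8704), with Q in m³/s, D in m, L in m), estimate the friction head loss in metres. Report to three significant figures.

h_f = 10.67·437·0.173^1.852 / (141^1.852·0.444^4.8704) = 0.9875 m

h_f ≈ 0.988 m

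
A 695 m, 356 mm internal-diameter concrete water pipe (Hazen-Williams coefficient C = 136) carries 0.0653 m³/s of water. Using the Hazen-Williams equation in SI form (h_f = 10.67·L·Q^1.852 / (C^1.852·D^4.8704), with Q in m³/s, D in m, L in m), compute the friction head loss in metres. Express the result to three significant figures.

h_f = 10.67·695·0.0653^1.852 / (136^1.852·0.356^4.8704) = 0.8103 m

h_f ≈ 0.810 m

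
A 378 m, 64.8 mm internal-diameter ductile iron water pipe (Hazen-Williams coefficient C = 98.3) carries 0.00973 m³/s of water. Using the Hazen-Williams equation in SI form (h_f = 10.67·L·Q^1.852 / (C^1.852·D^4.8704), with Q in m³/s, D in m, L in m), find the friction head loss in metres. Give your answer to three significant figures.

h_f = 10.67·378·0.00973^1.852 / (98.3^1.852·0.0648^4.8704) = 94.96 m

h_f ≈ 95.0 m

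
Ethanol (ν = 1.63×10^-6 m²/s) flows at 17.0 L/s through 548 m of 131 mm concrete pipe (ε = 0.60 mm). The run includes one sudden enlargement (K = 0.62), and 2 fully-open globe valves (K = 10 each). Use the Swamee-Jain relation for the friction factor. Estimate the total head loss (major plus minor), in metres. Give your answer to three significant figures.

V = 4Q/(πD²) = 1.261 m/s; V²/2g = 0.08108 m
Re = 1.01×10^5, ε/D = 0.00458 → f = 0.03081 (Swamee-Jain)
Major: h_f = f(L/D)·V²/2g = 0.03081·4183·0.08108 = 10.45 m
Minor: ΣK = 20.6; h_m = ΣK·V²/2g = 1.672 m
Total H_L = 10.45 + 1.672 = 12.12 m

H_L ≈ 12.1 m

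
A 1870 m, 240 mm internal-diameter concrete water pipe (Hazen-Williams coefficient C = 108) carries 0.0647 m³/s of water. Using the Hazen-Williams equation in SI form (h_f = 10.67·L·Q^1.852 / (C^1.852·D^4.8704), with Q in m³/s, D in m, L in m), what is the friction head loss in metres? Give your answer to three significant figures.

h_f = 10.67·1870·0.0647^1.852 / (108^1.852·0.240^4.8704) = 22.41 m

h_f ≈ 22.4 m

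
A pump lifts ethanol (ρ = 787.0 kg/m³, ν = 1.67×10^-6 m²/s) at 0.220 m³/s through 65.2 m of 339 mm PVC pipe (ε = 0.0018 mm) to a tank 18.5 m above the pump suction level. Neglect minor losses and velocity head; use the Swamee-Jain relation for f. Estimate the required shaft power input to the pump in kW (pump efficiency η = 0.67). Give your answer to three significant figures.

V = 4Q/(πD²) = 2.437 m/s; Re = 4.95×10^5; ε/D = 5.31×10^-6; f = 0.01320
h_f = f(L/D)V²/2g = 0.7688 m
Total head H = z + h_f = 18.5 + 0.7688 = 19.27 m
P_hyd = ρgQH = 787.0·9.81·0.220·19.27 = 32.73 kW
P_shaft = P_hyd/η = 32.73/0.67 = 48.85 kW

P_shaft ≈ 48.8 kW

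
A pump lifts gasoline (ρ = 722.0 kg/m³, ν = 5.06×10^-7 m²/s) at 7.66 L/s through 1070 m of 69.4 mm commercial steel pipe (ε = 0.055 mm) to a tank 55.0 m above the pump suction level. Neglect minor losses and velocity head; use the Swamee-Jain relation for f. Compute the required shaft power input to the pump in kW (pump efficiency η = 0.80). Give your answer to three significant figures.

V = 4Q/(πD²) = 2.025 m/s; Re = 2.78×10^5; ε/D = 7.93×10^-4; f = 0.01992
h_f = f(L/D)V²/2g = 64.18 m
Total head H = z + h_f = 55.0 + 64.18 = 119.2 m
P_hyd = ρgQH = 722.0·9.81·0.00766·119.2 = 6.466 kW
P_shaft = P_hyd/η = 6.466/0.80 = 8.083 kW

P_shaft ≈ 8.08 kW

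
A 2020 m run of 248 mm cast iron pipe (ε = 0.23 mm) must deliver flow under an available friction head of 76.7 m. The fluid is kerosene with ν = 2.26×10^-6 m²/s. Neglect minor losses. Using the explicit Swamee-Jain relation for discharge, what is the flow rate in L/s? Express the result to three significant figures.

Q ≈ 146 L/s

Swamee-Jain (Type II): Q = -0.965·√(gD⁵h_f/L)·ln[ε/(3.7D) + √(3.17ν²L/(gD³h_f))]
√(gD⁵h_f/L) = √(9.81·0.248⁵·76.7/2020) = 0.01869
ε/(3.7D) = 2.51×10^-4; √(3.17ν²L/(gD³h_f)) = 5.34×10^-5
Q = -0.965·0.01869·ln(3.040×10^-4) = 0.1461 m³/s
Check: V = 3.02 m/s, Re = 3.32×10^5, f = 0.02035, h_f = 77.3 m ≈ 76.7 m ✓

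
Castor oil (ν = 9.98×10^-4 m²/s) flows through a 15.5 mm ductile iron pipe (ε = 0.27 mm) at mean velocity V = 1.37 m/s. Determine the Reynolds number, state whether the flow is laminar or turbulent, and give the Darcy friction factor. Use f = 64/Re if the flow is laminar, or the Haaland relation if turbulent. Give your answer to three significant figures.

Re = VD/ν = 1.370·0.0155/9.98×10^-4 = 21.3
Re < 2300 → laminar → f = 64/Re = 3.008

Re ≈ 21.3; laminar; f = 64/Re ≈ 3.01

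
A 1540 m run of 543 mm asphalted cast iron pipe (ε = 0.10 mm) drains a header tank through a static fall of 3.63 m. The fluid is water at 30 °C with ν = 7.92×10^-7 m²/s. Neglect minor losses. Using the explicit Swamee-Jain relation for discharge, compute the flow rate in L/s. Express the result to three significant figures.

Swamee-Jain (Type II): Q = -0.965·√(gD⁵h_f/L)·ln[ε/(3.7D) + √(3.17ν²L/(gD³h_f))]
√(gD⁵h_f/L) = √(9.81·0.543⁵·3.63/1540) = 0.03304
ε/(3.7D) = 4.98×10^-5; √(3.17ν²L/(gD³h_f)) = 2.32×10^-5
Q = -0.965·0.03304·ln(7.295×10^-5) = 0.3037 m³/s
Check: V = 1.31 m/s, Re = 8.99×10^5, f = 0.01469, h_f = 3.65 m ≈ 3.63 m ✓

Q ≈ 304 L/s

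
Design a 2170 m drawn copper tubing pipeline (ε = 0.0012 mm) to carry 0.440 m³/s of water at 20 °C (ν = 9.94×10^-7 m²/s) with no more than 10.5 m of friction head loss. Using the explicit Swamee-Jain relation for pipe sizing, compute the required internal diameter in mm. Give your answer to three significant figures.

D ≈ 526 mm

Swamee-Jain (Type III): D = 0.66·[ε^1.25·(LQ²/(gh_f))^4.75 + ν·Q^9.4·(L/(gh_f))^5.2]^0.04
LQ²/(gh_f) = 4.079; L/(gh_f) = 21.07
Term 1 = ε^1.25·(…)^4.75 = 3.15×10^-5; Term 2 = ν·Q^9.4·(…)^5.2 = 0.00338
D = 0.66·(3.15×10^-5 + 0.00338)^0.04 = 0.5258 m = 526 mm
Check: V = 2.03 m/s, Re = 1.07×10^6, f = 0.01153, h_f = 9.96 m ≈ 10.5 m ✓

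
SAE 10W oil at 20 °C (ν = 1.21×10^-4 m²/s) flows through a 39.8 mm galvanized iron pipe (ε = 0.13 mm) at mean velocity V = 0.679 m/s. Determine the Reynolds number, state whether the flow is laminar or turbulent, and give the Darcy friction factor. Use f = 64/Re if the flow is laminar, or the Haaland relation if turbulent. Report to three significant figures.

Re ≈ 223; laminar; f = 64/Re ≈ 0.287

Re = VD/ν = 0.6790·0.0398/1.21×10^-4 = 223
Re < 2300 → laminar → f = 64/Re = 0.2866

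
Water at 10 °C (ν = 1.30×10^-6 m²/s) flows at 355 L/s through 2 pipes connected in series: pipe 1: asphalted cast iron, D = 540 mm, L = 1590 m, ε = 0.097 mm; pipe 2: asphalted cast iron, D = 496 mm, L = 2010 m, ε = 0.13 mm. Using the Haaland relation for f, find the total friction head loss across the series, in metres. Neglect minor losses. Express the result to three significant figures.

H ≈ 16.1 m

Pipe 1: V = 1.550 m/s, Re = 6.44×10^5, ε/D = 1.80×10^-4, f = 0.01479, h_1 = f(L/D)V²/2g = 5.332 m
Pipe 2: V = 1.837 m/s, Re = 7.01×10^5, ε/D = 2.62×10^-4, f = 0.01551, h_2 = f(L/D)V²/2g = 10.81 m
Series → Q common, losses add: H = Σh = 16.15 m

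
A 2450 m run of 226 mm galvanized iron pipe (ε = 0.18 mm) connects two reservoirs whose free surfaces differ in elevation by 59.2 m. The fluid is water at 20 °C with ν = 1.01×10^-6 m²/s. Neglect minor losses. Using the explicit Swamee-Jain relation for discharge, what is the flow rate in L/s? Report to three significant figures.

Q ≈ 94.6 L/s

Swamee-Jain (Type II): Q = -0.965·√(gD⁵h_f/L)·ln[ε/(3.7D) + √(3.17ν²L/(gD³h_f))]
√(gD⁵h_f/L) = √(9.81·0.226⁵·59.2/2450) = 0.01182
ε/(3.7D) = 2.15×10^-4; √(3.17ν²L/(gD³h_f)) = 3.44×10^-5
Q = -0.965·0.01182·ln(2.496×10^-4) = 0.09464 m³/s
Check: V = 2.36 m/s, Re = 5.28×10^5, f = 0.01938, h_f = 59.6 m ≈ 59.2 m ✓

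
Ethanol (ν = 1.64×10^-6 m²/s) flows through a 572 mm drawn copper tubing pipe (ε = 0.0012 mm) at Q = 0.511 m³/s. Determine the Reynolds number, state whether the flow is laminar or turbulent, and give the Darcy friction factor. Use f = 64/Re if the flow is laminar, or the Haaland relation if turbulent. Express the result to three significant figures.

V = 4Q/(πD²) = 1.989 m/s
Re = VD/ν = 1.989·0.572/1.64×10^-6 = 6.94×10^5
Re > 4000 → turbulent; ε/D = 2.10×10^-6
Haaland: f = 0.01236

Re ≈ 6.94×10^5; turbulent; f ≈ 0.0124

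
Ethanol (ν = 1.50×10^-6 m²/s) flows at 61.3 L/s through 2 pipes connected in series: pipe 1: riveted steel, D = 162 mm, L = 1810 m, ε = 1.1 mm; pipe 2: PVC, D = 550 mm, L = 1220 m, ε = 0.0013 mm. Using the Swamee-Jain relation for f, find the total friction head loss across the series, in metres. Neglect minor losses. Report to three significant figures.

Pipe 1: V = 2.974 m/s, Re = 3.21×10^5, ε/D = 0.00679, f = 0.03375, h_1 = f(L/D)V²/2g = 170.0 m
Pipe 2: V = 0.2580 m/s, Re = 9.46×10^4, ε/D = 2.36×10^-6, f = 0.01809, h_2 = f(L/D)V²/2g = 0.1361 m
Series → Q common, losses add: H = Σh = 170.1 m

H ≈ 170 m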